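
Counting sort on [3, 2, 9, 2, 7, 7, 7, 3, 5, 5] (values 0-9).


Input: [3, 2, 9, 2, 7, 7, 7, 3, 5, 5]
Counts: [0, 0, 2, 2, 0, 2, 0, 3, 0, 1]

Sorted: [2, 2, 3, 3, 5, 5, 7, 7, 7, 9]


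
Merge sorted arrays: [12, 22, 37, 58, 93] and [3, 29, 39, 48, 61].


Take 3 from B
Take 12 from A
Take 22 from A
Take 29 from B
Take 37 from A
Take 39 from B
Take 48 from B
Take 58 from A
Take 61 from B

Merged: [3, 12, 22, 29, 37, 39, 48, 58, 61, 93]


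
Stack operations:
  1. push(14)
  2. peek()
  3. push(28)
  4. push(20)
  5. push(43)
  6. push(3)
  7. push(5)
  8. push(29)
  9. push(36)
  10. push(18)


push(14) -> [14]
peek()->14
push(28) -> [14, 28]
push(20) -> [14, 28, 20]
push(43) -> [14, 28, 20, 43]
push(3) -> [14, 28, 20, 43, 3]
push(5) -> [14, 28, 20, 43, 3, 5]
push(29) -> [14, 28, 20, 43, 3, 5, 29]
push(36) -> [14, 28, 20, 43, 3, 5, 29, 36]
push(18) -> [14, 28, 20, 43, 3, 5, 29, 36, 18]

Final stack: [14, 28, 20, 43, 3, 5, 29, 36, 18]


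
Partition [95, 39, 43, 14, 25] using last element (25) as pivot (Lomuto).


Pivot: 25
  14 <= 25: swap -> [14, 39, 43, 95, 25]
Place pivot at 1: [14, 25, 43, 95, 39]

Partitioned: [14, 25, 43, 95, 39]


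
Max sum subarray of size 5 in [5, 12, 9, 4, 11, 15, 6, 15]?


[0:5]: 41
[1:6]: 51
[2:7]: 45
[3:8]: 51

Max: 51 at [1:6]


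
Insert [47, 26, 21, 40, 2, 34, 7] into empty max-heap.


Insert 47: [47]
Insert 26: [47, 26]
Insert 21: [47, 26, 21]
Insert 40: [47, 40, 21, 26]
Insert 2: [47, 40, 21, 26, 2]
Insert 34: [47, 40, 34, 26, 2, 21]
Insert 7: [47, 40, 34, 26, 2, 21, 7]

Final heap: [47, 40, 34, 26, 2, 21, 7]


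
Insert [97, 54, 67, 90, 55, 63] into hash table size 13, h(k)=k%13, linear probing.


Insert 97: h=6 -> slot 6
Insert 54: h=2 -> slot 2
Insert 67: h=2, 1 probes -> slot 3
Insert 90: h=12 -> slot 12
Insert 55: h=3, 1 probes -> slot 4
Insert 63: h=11 -> slot 11

Table: [None, None, 54, 67, 55, None, 97, None, None, None, None, 63, 90]


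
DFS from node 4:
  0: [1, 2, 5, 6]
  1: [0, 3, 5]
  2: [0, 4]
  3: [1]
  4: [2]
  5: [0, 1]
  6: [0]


Visit 4, push [2]
Visit 2, push [0]
Visit 0, push [6, 5, 1]
Visit 1, push [5, 3]
Visit 3, push []
Visit 5, push []
Visit 6, push []

DFS order: [4, 2, 0, 1, 3, 5, 6]


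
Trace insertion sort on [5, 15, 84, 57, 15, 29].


Initial: [5, 15, 84, 57, 15, 29]
Insert 15: [5, 15, 84, 57, 15, 29]
Insert 84: [5, 15, 84, 57, 15, 29]
Insert 57: [5, 15, 57, 84, 15, 29]
Insert 15: [5, 15, 15, 57, 84, 29]
Insert 29: [5, 15, 15, 29, 57, 84]

Sorted: [5, 15, 15, 29, 57, 84]


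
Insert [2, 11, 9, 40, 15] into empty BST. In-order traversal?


Insert 2: root
Insert 11: R from 2
Insert 9: R from 2 -> L from 11
Insert 40: R from 2 -> R from 11
Insert 15: R from 2 -> R from 11 -> L from 40

In-order: [2, 9, 11, 15, 40]


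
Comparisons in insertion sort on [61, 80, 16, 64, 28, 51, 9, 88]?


Algorithm: insertion sort
Input: [61, 80, 16, 64, 28, 51, 9, 88]
Sorted: [9, 16, 28, 51, 61, 64, 80, 88]

20


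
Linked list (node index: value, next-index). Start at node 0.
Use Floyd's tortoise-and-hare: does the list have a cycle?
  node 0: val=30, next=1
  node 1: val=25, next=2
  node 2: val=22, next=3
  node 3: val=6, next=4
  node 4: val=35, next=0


Floyd's tortoise (slow, +1) and hare (fast, +2):
  init: slow=0, fast=0
  step 1: slow=1, fast=2
  step 2: slow=2, fast=4
  step 3: slow=3, fast=1
  step 4: slow=4, fast=3
  step 5: slow=0, fast=0
  slow == fast at node 0: cycle detected

Cycle: yes


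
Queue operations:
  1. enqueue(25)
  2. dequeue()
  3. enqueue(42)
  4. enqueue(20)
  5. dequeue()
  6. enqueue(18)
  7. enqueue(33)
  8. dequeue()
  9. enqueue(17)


enqueue(25) -> [25]
dequeue()->25, []
enqueue(42) -> [42]
enqueue(20) -> [42, 20]
dequeue()->42, [20]
enqueue(18) -> [20, 18]
enqueue(33) -> [20, 18, 33]
dequeue()->20, [18, 33]
enqueue(17) -> [18, 33, 17]

Final queue: [18, 33, 17]


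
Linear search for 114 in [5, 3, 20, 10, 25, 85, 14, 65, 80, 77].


i=0: 5!=114
i=1: 3!=114
i=2: 20!=114
i=3: 10!=114
i=4: 25!=114
i=5: 85!=114
i=6: 14!=114
i=7: 65!=114
i=8: 80!=114
i=9: 77!=114

Not found, 10 comps


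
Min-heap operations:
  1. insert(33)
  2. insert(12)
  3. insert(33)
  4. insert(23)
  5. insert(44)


insert(33) -> [33]
insert(12) -> [12, 33]
insert(33) -> [12, 33, 33]
insert(23) -> [12, 23, 33, 33]
insert(44) -> [12, 23, 33, 33, 44]

Final heap: [12, 23, 33, 33, 44]


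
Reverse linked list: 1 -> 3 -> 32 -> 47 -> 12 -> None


Step 1: curr=1, set curr.next=prev(None) | reversed so far: 1
Step 2: curr=3, set curr.next=prev(1) | reversed so far: 3 -> 1
Step 3: curr=32, set curr.next=prev(3) | reversed so far: 32 -> 3 -> 1
Step 4: curr=47, set curr.next=prev(32) | reversed so far: 47 -> 32 -> 3 -> 1
Step 5: curr=12, set curr.next=prev(47) | reversed so far: 12 -> 47 -> 32 -> 3 -> 1

12 -> 47 -> 32 -> 3 -> 1 -> None


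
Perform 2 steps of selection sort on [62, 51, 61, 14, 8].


Initial: [62, 51, 61, 14, 8]
Step 1: min=8 at 4
  Swap: [8, 51, 61, 14, 62]
Step 2: min=14 at 3
  Swap: [8, 14, 61, 51, 62]

After 2 steps: [8, 14, 61, 51, 62]


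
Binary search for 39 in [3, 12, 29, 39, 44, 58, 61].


Step 1: lo=0, hi=6, mid=3, val=39

Found at index 3


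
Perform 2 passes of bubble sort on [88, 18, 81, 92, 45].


Initial: [88, 18, 81, 92, 45]
Pass 1: [18, 81, 88, 45, 92] (3 swaps)
Pass 2: [18, 81, 45, 88, 92] (1 swaps)

After 2 passes: [18, 81, 45, 88, 92]


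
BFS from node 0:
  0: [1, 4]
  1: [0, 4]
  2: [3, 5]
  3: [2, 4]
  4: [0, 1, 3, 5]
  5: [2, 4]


Visit 0, enqueue [1, 4]
Visit 1, enqueue []
Visit 4, enqueue [3, 5]
Visit 3, enqueue [2]
Visit 5, enqueue []
Visit 2, enqueue []

BFS order: [0, 1, 4, 3, 5, 2]


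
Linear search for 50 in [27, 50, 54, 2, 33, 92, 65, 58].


i=0: 27!=50
i=1: 50==50 found!

Found at 1, 2 comps


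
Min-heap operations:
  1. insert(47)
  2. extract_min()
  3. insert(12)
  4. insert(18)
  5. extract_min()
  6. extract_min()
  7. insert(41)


insert(47) -> [47]
extract_min()->47, []
insert(12) -> [12]
insert(18) -> [12, 18]
extract_min()->12, [18]
extract_min()->18, []
insert(41) -> [41]

Final heap: [41]


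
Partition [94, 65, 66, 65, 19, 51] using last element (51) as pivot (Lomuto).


Pivot: 51
  19 <= 51: swap -> [19, 65, 66, 65, 94, 51]
Place pivot at 1: [19, 51, 66, 65, 94, 65]

Partitioned: [19, 51, 66, 65, 94, 65]


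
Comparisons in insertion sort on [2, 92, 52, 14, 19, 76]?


Algorithm: insertion sort
Input: [2, 92, 52, 14, 19, 76]
Sorted: [2, 14, 19, 52, 76, 92]

11


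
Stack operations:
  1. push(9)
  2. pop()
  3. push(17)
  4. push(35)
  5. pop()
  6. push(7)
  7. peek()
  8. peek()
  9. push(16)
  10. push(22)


push(9) -> [9]
pop()->9, []
push(17) -> [17]
push(35) -> [17, 35]
pop()->35, [17]
push(7) -> [17, 7]
peek()->7
peek()->7
push(16) -> [17, 7, 16]
push(22) -> [17, 7, 16, 22]

Final stack: [17, 7, 16, 22]


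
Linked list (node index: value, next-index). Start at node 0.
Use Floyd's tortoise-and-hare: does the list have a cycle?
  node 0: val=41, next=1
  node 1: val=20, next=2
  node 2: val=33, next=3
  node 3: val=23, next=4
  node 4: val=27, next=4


Floyd's tortoise (slow, +1) and hare (fast, +2):
  init: slow=0, fast=0
  step 1: slow=1, fast=2
  step 2: slow=2, fast=4
  step 3: slow=3, fast=4
  step 4: slow=4, fast=4
  slow == fast at node 4: cycle detected

Cycle: yes


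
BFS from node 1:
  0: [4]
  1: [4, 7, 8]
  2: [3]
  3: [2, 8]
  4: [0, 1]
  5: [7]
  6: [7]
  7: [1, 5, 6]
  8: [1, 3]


Visit 1, enqueue [4, 7, 8]
Visit 4, enqueue [0]
Visit 7, enqueue [5, 6]
Visit 8, enqueue [3]
Visit 0, enqueue []
Visit 5, enqueue []
Visit 6, enqueue []
Visit 3, enqueue [2]
Visit 2, enqueue []

BFS order: [1, 4, 7, 8, 0, 5, 6, 3, 2]


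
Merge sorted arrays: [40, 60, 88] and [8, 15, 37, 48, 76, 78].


Take 8 from B
Take 15 from B
Take 37 from B
Take 40 from A
Take 48 from B
Take 60 from A
Take 76 from B
Take 78 from B

Merged: [8, 15, 37, 40, 48, 60, 76, 78, 88]


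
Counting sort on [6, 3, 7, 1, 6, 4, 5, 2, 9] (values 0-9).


Input: [6, 3, 7, 1, 6, 4, 5, 2, 9]
Counts: [0, 1, 1, 1, 1, 1, 2, 1, 0, 1]

Sorted: [1, 2, 3, 4, 5, 6, 6, 7, 9]


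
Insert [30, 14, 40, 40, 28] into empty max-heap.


Insert 30: [30]
Insert 14: [30, 14]
Insert 40: [40, 14, 30]
Insert 40: [40, 40, 30, 14]
Insert 28: [40, 40, 30, 14, 28]

Final heap: [40, 40, 30, 14, 28]


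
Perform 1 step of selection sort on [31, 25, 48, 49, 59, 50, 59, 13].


Initial: [31, 25, 48, 49, 59, 50, 59, 13]
Step 1: min=13 at 7
  Swap: [13, 25, 48, 49, 59, 50, 59, 31]

After 1 step: [13, 25, 48, 49, 59, 50, 59, 31]


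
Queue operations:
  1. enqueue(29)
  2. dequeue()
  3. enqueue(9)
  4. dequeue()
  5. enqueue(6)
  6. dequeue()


enqueue(29) -> [29]
dequeue()->29, []
enqueue(9) -> [9]
dequeue()->9, []
enqueue(6) -> [6]
dequeue()->6, []

Final queue: []


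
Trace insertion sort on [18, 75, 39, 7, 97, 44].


Initial: [18, 75, 39, 7, 97, 44]
Insert 75: [18, 75, 39, 7, 97, 44]
Insert 39: [18, 39, 75, 7, 97, 44]
Insert 7: [7, 18, 39, 75, 97, 44]
Insert 97: [7, 18, 39, 75, 97, 44]
Insert 44: [7, 18, 39, 44, 75, 97]

Sorted: [7, 18, 39, 44, 75, 97]


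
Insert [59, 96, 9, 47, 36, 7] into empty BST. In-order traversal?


Insert 59: root
Insert 96: R from 59
Insert 9: L from 59
Insert 47: L from 59 -> R from 9
Insert 36: L from 59 -> R from 9 -> L from 47
Insert 7: L from 59 -> L from 9

In-order: [7, 9, 36, 47, 59, 96]


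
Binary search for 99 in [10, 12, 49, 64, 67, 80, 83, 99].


Step 1: lo=0, hi=7, mid=3, val=64
Step 2: lo=4, hi=7, mid=5, val=80
Step 3: lo=6, hi=7, mid=6, val=83
Step 4: lo=7, hi=7, mid=7, val=99

Found at index 7


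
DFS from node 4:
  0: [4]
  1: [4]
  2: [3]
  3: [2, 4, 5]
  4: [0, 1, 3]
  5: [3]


Visit 4, push [3, 1, 0]
Visit 0, push []
Visit 1, push []
Visit 3, push [5, 2]
Visit 2, push []
Visit 5, push []

DFS order: [4, 0, 1, 3, 2, 5]


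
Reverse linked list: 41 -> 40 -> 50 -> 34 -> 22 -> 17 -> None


Step 1: curr=41, set curr.next=prev(None) | reversed so far: 41
Step 2: curr=40, set curr.next=prev(41) | reversed so far: 40 -> 41
Step 3: curr=50, set curr.next=prev(40) | reversed so far: 50 -> 40 -> 41
Step 4: curr=34, set curr.next=prev(50) | reversed so far: 34 -> 50 -> 40 -> 41
Step 5: curr=22, set curr.next=prev(34) | reversed so far: 22 -> 34 -> 50 -> 40 -> 41
Step 6: curr=17, set curr.next=prev(22) | reversed so far: 17 -> 22 -> 34 -> 50 -> 40 -> 41

17 -> 22 -> 34 -> 50 -> 40 -> 41 -> None


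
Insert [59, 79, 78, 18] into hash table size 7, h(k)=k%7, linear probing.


Insert 59: h=3 -> slot 3
Insert 79: h=2 -> slot 2
Insert 78: h=1 -> slot 1
Insert 18: h=4 -> slot 4

Table: [None, 78, 79, 59, 18, None, None]


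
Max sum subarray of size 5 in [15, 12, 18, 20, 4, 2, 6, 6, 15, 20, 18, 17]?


[0:5]: 69
[1:6]: 56
[2:7]: 50
[3:8]: 38
[4:9]: 33
[5:10]: 49
[6:11]: 65
[7:12]: 76

Max: 76 at [7:12]


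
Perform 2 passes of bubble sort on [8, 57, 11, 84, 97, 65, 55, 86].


Initial: [8, 57, 11, 84, 97, 65, 55, 86]
Pass 1: [8, 11, 57, 84, 65, 55, 86, 97] (4 swaps)
Pass 2: [8, 11, 57, 65, 55, 84, 86, 97] (2 swaps)

After 2 passes: [8, 11, 57, 65, 55, 84, 86, 97]


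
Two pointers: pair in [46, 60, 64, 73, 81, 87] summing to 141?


lo=0(46)+hi=5(87)=133
lo=1(60)+hi=5(87)=147
lo=1(60)+hi=4(81)=141

Yes: 60+81=141


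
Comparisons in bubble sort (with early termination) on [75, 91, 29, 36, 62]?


Algorithm: bubble sort (with early termination)
Input: [75, 91, 29, 36, 62]
Sorted: [29, 36, 62, 75, 91]

9


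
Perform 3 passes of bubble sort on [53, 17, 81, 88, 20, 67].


Initial: [53, 17, 81, 88, 20, 67]
Pass 1: [17, 53, 81, 20, 67, 88] (3 swaps)
Pass 2: [17, 53, 20, 67, 81, 88] (2 swaps)
Pass 3: [17, 20, 53, 67, 81, 88] (1 swaps)

After 3 passes: [17, 20, 53, 67, 81, 88]


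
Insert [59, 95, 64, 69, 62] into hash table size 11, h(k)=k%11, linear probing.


Insert 59: h=4 -> slot 4
Insert 95: h=7 -> slot 7
Insert 64: h=9 -> slot 9
Insert 69: h=3 -> slot 3
Insert 62: h=7, 1 probes -> slot 8

Table: [None, None, None, 69, 59, None, None, 95, 62, 64, None]


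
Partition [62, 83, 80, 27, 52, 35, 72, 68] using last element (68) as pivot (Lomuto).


Pivot: 68
  62 <= 68: advance i (no swap)
  27 <= 68: swap -> [62, 27, 80, 83, 52, 35, 72, 68]
  52 <= 68: swap -> [62, 27, 52, 83, 80, 35, 72, 68]
  35 <= 68: swap -> [62, 27, 52, 35, 80, 83, 72, 68]
Place pivot at 4: [62, 27, 52, 35, 68, 83, 72, 80]

Partitioned: [62, 27, 52, 35, 68, 83, 72, 80]


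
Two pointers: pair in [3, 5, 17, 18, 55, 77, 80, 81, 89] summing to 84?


lo=0(3)+hi=8(89)=92
lo=0(3)+hi=7(81)=84

Yes: 3+81=84


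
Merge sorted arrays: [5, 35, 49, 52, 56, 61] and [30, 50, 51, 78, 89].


Take 5 from A
Take 30 from B
Take 35 from A
Take 49 from A
Take 50 from B
Take 51 from B
Take 52 from A
Take 56 from A
Take 61 from A

Merged: [5, 30, 35, 49, 50, 51, 52, 56, 61, 78, 89]


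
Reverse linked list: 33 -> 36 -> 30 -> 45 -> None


Step 1: curr=33, set curr.next=prev(None) | reversed so far: 33
Step 2: curr=36, set curr.next=prev(33) | reversed so far: 36 -> 33
Step 3: curr=30, set curr.next=prev(36) | reversed so far: 30 -> 36 -> 33
Step 4: curr=45, set curr.next=prev(30) | reversed so far: 45 -> 30 -> 36 -> 33

45 -> 30 -> 36 -> 33 -> None


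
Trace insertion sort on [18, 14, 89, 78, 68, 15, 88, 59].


Initial: [18, 14, 89, 78, 68, 15, 88, 59]
Insert 14: [14, 18, 89, 78, 68, 15, 88, 59]
Insert 89: [14, 18, 89, 78, 68, 15, 88, 59]
Insert 78: [14, 18, 78, 89, 68, 15, 88, 59]
Insert 68: [14, 18, 68, 78, 89, 15, 88, 59]
Insert 15: [14, 15, 18, 68, 78, 89, 88, 59]
Insert 88: [14, 15, 18, 68, 78, 88, 89, 59]
Insert 59: [14, 15, 18, 59, 68, 78, 88, 89]

Sorted: [14, 15, 18, 59, 68, 78, 88, 89]


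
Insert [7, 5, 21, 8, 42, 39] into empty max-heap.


Insert 7: [7]
Insert 5: [7, 5]
Insert 21: [21, 5, 7]
Insert 8: [21, 8, 7, 5]
Insert 42: [42, 21, 7, 5, 8]
Insert 39: [42, 21, 39, 5, 8, 7]

Final heap: [42, 21, 39, 5, 8, 7]


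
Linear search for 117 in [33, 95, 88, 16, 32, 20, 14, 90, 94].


i=0: 33!=117
i=1: 95!=117
i=2: 88!=117
i=3: 16!=117
i=4: 32!=117
i=5: 20!=117
i=6: 14!=117
i=7: 90!=117
i=8: 94!=117

Not found, 9 comps


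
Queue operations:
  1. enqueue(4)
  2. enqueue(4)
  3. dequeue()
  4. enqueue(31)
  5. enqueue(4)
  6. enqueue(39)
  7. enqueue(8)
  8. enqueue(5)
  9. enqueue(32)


enqueue(4) -> [4]
enqueue(4) -> [4, 4]
dequeue()->4, [4]
enqueue(31) -> [4, 31]
enqueue(4) -> [4, 31, 4]
enqueue(39) -> [4, 31, 4, 39]
enqueue(8) -> [4, 31, 4, 39, 8]
enqueue(5) -> [4, 31, 4, 39, 8, 5]
enqueue(32) -> [4, 31, 4, 39, 8, 5, 32]

Final queue: [4, 31, 4, 39, 8, 5, 32]


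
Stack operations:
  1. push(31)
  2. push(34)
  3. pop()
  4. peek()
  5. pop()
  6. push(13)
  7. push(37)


push(31) -> [31]
push(34) -> [31, 34]
pop()->34, [31]
peek()->31
pop()->31, []
push(13) -> [13]
push(37) -> [13, 37]

Final stack: [13, 37]


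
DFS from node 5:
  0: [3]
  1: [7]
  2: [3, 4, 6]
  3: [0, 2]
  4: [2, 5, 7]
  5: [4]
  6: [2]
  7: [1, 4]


Visit 5, push [4]
Visit 4, push [7, 2]
Visit 2, push [6, 3]
Visit 3, push [0]
Visit 0, push []
Visit 6, push []
Visit 7, push [1]
Visit 1, push []

DFS order: [5, 4, 2, 3, 0, 6, 7, 1]


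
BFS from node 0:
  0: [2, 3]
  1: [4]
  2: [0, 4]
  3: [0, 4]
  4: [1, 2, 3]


Visit 0, enqueue [2, 3]
Visit 2, enqueue [4]
Visit 3, enqueue []
Visit 4, enqueue [1]
Visit 1, enqueue []

BFS order: [0, 2, 3, 4, 1]


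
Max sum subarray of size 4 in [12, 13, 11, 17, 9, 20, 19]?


[0:4]: 53
[1:5]: 50
[2:6]: 57
[3:7]: 65

Max: 65 at [3:7]


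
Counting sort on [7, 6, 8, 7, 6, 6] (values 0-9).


Input: [7, 6, 8, 7, 6, 6]
Counts: [0, 0, 0, 0, 0, 0, 3, 2, 1, 0]

Sorted: [6, 6, 6, 7, 7, 8]


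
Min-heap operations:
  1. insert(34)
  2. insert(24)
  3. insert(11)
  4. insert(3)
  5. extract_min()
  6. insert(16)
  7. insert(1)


insert(34) -> [34]
insert(24) -> [24, 34]
insert(11) -> [11, 34, 24]
insert(3) -> [3, 11, 24, 34]
extract_min()->3, [11, 34, 24]
insert(16) -> [11, 16, 24, 34]
insert(1) -> [1, 11, 24, 34, 16]

Final heap: [1, 11, 24, 34, 16]


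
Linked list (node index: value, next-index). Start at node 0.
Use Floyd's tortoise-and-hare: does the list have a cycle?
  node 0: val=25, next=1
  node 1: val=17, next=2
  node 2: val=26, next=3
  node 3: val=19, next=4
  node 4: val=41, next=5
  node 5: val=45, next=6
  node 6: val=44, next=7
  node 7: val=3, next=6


Floyd's tortoise (slow, +1) and hare (fast, +2):
  init: slow=0, fast=0
  step 1: slow=1, fast=2
  step 2: slow=2, fast=4
  step 3: slow=3, fast=6
  step 4: slow=4, fast=6
  step 5: slow=5, fast=6
  step 6: slow=6, fast=6
  slow == fast at node 6: cycle detected

Cycle: yes


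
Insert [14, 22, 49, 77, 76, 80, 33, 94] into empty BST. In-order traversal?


Insert 14: root
Insert 22: R from 14
Insert 49: R from 14 -> R from 22
Insert 77: R from 14 -> R from 22 -> R from 49
Insert 76: R from 14 -> R from 22 -> R from 49 -> L from 77
Insert 80: R from 14 -> R from 22 -> R from 49 -> R from 77
Insert 33: R from 14 -> R from 22 -> L from 49
Insert 94: R from 14 -> R from 22 -> R from 49 -> R from 77 -> R from 80

In-order: [14, 22, 33, 49, 76, 77, 80, 94]


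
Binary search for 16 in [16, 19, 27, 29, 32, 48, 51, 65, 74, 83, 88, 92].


Step 1: lo=0, hi=11, mid=5, val=48
Step 2: lo=0, hi=4, mid=2, val=27
Step 3: lo=0, hi=1, mid=0, val=16

Found at index 0


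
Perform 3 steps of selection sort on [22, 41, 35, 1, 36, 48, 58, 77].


Initial: [22, 41, 35, 1, 36, 48, 58, 77]
Step 1: min=1 at 3
  Swap: [1, 41, 35, 22, 36, 48, 58, 77]
Step 2: min=22 at 3
  Swap: [1, 22, 35, 41, 36, 48, 58, 77]
Step 3: min=35 at 2
  Swap: [1, 22, 35, 41, 36, 48, 58, 77]

After 3 steps: [1, 22, 35, 41, 36, 48, 58, 77]


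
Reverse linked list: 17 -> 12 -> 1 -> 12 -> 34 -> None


Step 1: curr=17, set curr.next=prev(None) | reversed so far: 17
Step 2: curr=12, set curr.next=prev(17) | reversed so far: 12 -> 17
Step 3: curr=1, set curr.next=prev(12) | reversed so far: 1 -> 12 -> 17
Step 4: curr=12, set curr.next=prev(1) | reversed so far: 12 -> 1 -> 12 -> 17
Step 5: curr=34, set curr.next=prev(12) | reversed so far: 34 -> 12 -> 1 -> 12 -> 17

34 -> 12 -> 1 -> 12 -> 17 -> None


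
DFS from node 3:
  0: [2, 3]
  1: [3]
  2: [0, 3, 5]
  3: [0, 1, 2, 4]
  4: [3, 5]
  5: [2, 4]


Visit 3, push [4, 2, 1, 0]
Visit 0, push [2]
Visit 2, push [5]
Visit 5, push [4]
Visit 4, push []
Visit 1, push []

DFS order: [3, 0, 2, 5, 4, 1]


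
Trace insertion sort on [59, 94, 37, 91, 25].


Initial: [59, 94, 37, 91, 25]
Insert 94: [59, 94, 37, 91, 25]
Insert 37: [37, 59, 94, 91, 25]
Insert 91: [37, 59, 91, 94, 25]
Insert 25: [25, 37, 59, 91, 94]

Sorted: [25, 37, 59, 91, 94]


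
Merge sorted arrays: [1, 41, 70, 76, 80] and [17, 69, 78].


Take 1 from A
Take 17 from B
Take 41 from A
Take 69 from B
Take 70 from A
Take 76 from A
Take 78 from B

Merged: [1, 17, 41, 69, 70, 76, 78, 80]


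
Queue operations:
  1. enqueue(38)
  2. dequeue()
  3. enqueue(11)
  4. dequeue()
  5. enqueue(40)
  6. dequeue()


enqueue(38) -> [38]
dequeue()->38, []
enqueue(11) -> [11]
dequeue()->11, []
enqueue(40) -> [40]
dequeue()->40, []

Final queue: []


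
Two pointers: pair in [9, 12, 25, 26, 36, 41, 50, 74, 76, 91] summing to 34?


lo=0(9)+hi=9(91)=100
lo=0(9)+hi=8(76)=85
lo=0(9)+hi=7(74)=83
lo=0(9)+hi=6(50)=59
lo=0(9)+hi=5(41)=50
lo=0(9)+hi=4(36)=45
lo=0(9)+hi=3(26)=35
lo=0(9)+hi=2(25)=34

Yes: 9+25=34


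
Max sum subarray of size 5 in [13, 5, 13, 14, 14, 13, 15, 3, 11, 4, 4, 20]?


[0:5]: 59
[1:6]: 59
[2:7]: 69
[3:8]: 59
[4:9]: 56
[5:10]: 46
[6:11]: 37
[7:12]: 42

Max: 69 at [2:7]


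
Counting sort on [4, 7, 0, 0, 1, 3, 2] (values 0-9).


Input: [4, 7, 0, 0, 1, 3, 2]
Counts: [2, 1, 1, 1, 1, 0, 0, 1, 0, 0]

Sorted: [0, 0, 1, 2, 3, 4, 7]


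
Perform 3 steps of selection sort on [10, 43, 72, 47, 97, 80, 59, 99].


Initial: [10, 43, 72, 47, 97, 80, 59, 99]
Step 1: min=10 at 0
  Swap: [10, 43, 72, 47, 97, 80, 59, 99]
Step 2: min=43 at 1
  Swap: [10, 43, 72, 47, 97, 80, 59, 99]
Step 3: min=47 at 3
  Swap: [10, 43, 47, 72, 97, 80, 59, 99]

After 3 steps: [10, 43, 47, 72, 97, 80, 59, 99]


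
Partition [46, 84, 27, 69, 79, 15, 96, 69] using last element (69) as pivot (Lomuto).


Pivot: 69
  46 <= 69: advance i (no swap)
  27 <= 69: swap -> [46, 27, 84, 69, 79, 15, 96, 69]
  69 <= 69: swap -> [46, 27, 69, 84, 79, 15, 96, 69]
  15 <= 69: swap -> [46, 27, 69, 15, 79, 84, 96, 69]
Place pivot at 4: [46, 27, 69, 15, 69, 84, 96, 79]

Partitioned: [46, 27, 69, 15, 69, 84, 96, 79]


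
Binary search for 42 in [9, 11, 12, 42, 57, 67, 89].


Step 1: lo=0, hi=6, mid=3, val=42

Found at index 3


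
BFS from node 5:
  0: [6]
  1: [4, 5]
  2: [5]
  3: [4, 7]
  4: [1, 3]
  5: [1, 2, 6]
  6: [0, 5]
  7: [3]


Visit 5, enqueue [1, 2, 6]
Visit 1, enqueue [4]
Visit 2, enqueue []
Visit 6, enqueue [0]
Visit 4, enqueue [3]
Visit 0, enqueue []
Visit 3, enqueue [7]
Visit 7, enqueue []

BFS order: [5, 1, 2, 6, 4, 0, 3, 7]


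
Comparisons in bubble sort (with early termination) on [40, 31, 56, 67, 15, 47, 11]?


Algorithm: bubble sort (with early termination)
Input: [40, 31, 56, 67, 15, 47, 11]
Sorted: [11, 15, 31, 40, 47, 56, 67]

21


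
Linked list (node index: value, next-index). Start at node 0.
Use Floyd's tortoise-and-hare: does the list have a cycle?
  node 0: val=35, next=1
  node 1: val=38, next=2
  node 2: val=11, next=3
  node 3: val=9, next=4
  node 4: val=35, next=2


Floyd's tortoise (slow, +1) and hare (fast, +2):
  init: slow=0, fast=0
  step 1: slow=1, fast=2
  step 2: slow=2, fast=4
  step 3: slow=3, fast=3
  slow == fast at node 3: cycle detected

Cycle: yes


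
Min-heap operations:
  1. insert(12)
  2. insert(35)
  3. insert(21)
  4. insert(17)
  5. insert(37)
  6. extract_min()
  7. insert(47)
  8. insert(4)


insert(12) -> [12]
insert(35) -> [12, 35]
insert(21) -> [12, 35, 21]
insert(17) -> [12, 17, 21, 35]
insert(37) -> [12, 17, 21, 35, 37]
extract_min()->12, [17, 35, 21, 37]
insert(47) -> [17, 35, 21, 37, 47]
insert(4) -> [4, 35, 17, 37, 47, 21]

Final heap: [4, 35, 17, 37, 47, 21]


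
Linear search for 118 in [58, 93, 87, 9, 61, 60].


i=0: 58!=118
i=1: 93!=118
i=2: 87!=118
i=3: 9!=118
i=4: 61!=118
i=5: 60!=118

Not found, 6 comps


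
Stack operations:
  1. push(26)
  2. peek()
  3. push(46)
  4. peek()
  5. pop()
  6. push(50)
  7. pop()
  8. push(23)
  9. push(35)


push(26) -> [26]
peek()->26
push(46) -> [26, 46]
peek()->46
pop()->46, [26]
push(50) -> [26, 50]
pop()->50, [26]
push(23) -> [26, 23]
push(35) -> [26, 23, 35]

Final stack: [26, 23, 35]


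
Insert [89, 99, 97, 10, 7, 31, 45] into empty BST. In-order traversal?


Insert 89: root
Insert 99: R from 89
Insert 97: R from 89 -> L from 99
Insert 10: L from 89
Insert 7: L from 89 -> L from 10
Insert 31: L from 89 -> R from 10
Insert 45: L from 89 -> R from 10 -> R from 31

In-order: [7, 10, 31, 45, 89, 97, 99]


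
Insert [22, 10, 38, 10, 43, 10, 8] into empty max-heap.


Insert 22: [22]
Insert 10: [22, 10]
Insert 38: [38, 10, 22]
Insert 10: [38, 10, 22, 10]
Insert 43: [43, 38, 22, 10, 10]
Insert 10: [43, 38, 22, 10, 10, 10]
Insert 8: [43, 38, 22, 10, 10, 10, 8]

Final heap: [43, 38, 22, 10, 10, 10, 8]


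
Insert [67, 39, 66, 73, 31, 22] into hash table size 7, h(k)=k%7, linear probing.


Insert 67: h=4 -> slot 4
Insert 39: h=4, 1 probes -> slot 5
Insert 66: h=3 -> slot 3
Insert 73: h=3, 3 probes -> slot 6
Insert 31: h=3, 4 probes -> slot 0
Insert 22: h=1 -> slot 1

Table: [31, 22, None, 66, 67, 39, 73]


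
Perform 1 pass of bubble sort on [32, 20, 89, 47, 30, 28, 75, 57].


Initial: [32, 20, 89, 47, 30, 28, 75, 57]
Pass 1: [20, 32, 47, 30, 28, 75, 57, 89] (6 swaps)

After 1 pass: [20, 32, 47, 30, 28, 75, 57, 89]


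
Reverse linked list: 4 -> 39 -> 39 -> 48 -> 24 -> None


Step 1: curr=4, set curr.next=prev(None) | reversed so far: 4
Step 2: curr=39, set curr.next=prev(4) | reversed so far: 39 -> 4
Step 3: curr=39, set curr.next=prev(39) | reversed so far: 39 -> 39 -> 4
Step 4: curr=48, set curr.next=prev(39) | reversed so far: 48 -> 39 -> 39 -> 4
Step 5: curr=24, set curr.next=prev(48) | reversed so far: 24 -> 48 -> 39 -> 39 -> 4

24 -> 48 -> 39 -> 39 -> 4 -> None


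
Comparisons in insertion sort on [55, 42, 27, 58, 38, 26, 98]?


Algorithm: insertion sort
Input: [55, 42, 27, 58, 38, 26, 98]
Sorted: [26, 27, 38, 42, 55, 58, 98]

14


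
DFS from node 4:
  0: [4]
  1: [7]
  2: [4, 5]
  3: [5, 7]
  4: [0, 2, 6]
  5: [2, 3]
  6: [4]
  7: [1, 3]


Visit 4, push [6, 2, 0]
Visit 0, push []
Visit 2, push [5]
Visit 5, push [3]
Visit 3, push [7]
Visit 7, push [1]
Visit 1, push []
Visit 6, push []

DFS order: [4, 0, 2, 5, 3, 7, 1, 6]


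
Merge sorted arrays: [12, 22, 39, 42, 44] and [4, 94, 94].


Take 4 from B
Take 12 from A
Take 22 from A
Take 39 from A
Take 42 from A
Take 44 from A

Merged: [4, 12, 22, 39, 42, 44, 94, 94]


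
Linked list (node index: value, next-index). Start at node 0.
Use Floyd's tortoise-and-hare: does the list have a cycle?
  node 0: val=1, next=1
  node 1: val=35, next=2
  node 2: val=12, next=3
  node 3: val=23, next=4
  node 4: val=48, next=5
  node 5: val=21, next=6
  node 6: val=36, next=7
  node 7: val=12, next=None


Floyd's tortoise (slow, +1) and hare (fast, +2):
  init: slow=0, fast=0
  step 1: slow=1, fast=2
  step 2: slow=2, fast=4
  step 3: slow=3, fast=6
  step 4: fast 6->7->None, no cycle

Cycle: no


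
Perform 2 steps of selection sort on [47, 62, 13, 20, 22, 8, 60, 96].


Initial: [47, 62, 13, 20, 22, 8, 60, 96]
Step 1: min=8 at 5
  Swap: [8, 62, 13, 20, 22, 47, 60, 96]
Step 2: min=13 at 2
  Swap: [8, 13, 62, 20, 22, 47, 60, 96]

After 2 steps: [8, 13, 62, 20, 22, 47, 60, 96]


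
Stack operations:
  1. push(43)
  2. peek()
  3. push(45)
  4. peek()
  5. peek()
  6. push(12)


push(43) -> [43]
peek()->43
push(45) -> [43, 45]
peek()->45
peek()->45
push(12) -> [43, 45, 12]

Final stack: [43, 45, 12]


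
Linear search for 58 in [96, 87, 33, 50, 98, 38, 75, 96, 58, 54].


i=0: 96!=58
i=1: 87!=58
i=2: 33!=58
i=3: 50!=58
i=4: 98!=58
i=5: 38!=58
i=6: 75!=58
i=7: 96!=58
i=8: 58==58 found!

Found at 8, 9 comps


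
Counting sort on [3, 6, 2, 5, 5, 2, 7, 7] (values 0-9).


Input: [3, 6, 2, 5, 5, 2, 7, 7]
Counts: [0, 0, 2, 1, 0, 2, 1, 2, 0, 0]

Sorted: [2, 2, 3, 5, 5, 6, 7, 7]


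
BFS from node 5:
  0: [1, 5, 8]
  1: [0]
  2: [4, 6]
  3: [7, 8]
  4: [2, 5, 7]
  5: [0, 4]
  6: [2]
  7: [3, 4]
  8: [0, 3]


Visit 5, enqueue [0, 4]
Visit 0, enqueue [1, 8]
Visit 4, enqueue [2, 7]
Visit 1, enqueue []
Visit 8, enqueue [3]
Visit 2, enqueue [6]
Visit 7, enqueue []
Visit 3, enqueue []
Visit 6, enqueue []

BFS order: [5, 0, 4, 1, 8, 2, 7, 3, 6]


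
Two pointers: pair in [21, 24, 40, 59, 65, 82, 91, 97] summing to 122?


lo=0(21)+hi=7(97)=118
lo=1(24)+hi=7(97)=121
lo=2(40)+hi=7(97)=137
lo=2(40)+hi=6(91)=131
lo=2(40)+hi=5(82)=122

Yes: 40+82=122


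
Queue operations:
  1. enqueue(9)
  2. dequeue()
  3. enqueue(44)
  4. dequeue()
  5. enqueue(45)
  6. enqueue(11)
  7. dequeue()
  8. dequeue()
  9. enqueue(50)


enqueue(9) -> [9]
dequeue()->9, []
enqueue(44) -> [44]
dequeue()->44, []
enqueue(45) -> [45]
enqueue(11) -> [45, 11]
dequeue()->45, [11]
dequeue()->11, []
enqueue(50) -> [50]

Final queue: [50]


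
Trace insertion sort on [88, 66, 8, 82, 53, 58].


Initial: [88, 66, 8, 82, 53, 58]
Insert 66: [66, 88, 8, 82, 53, 58]
Insert 8: [8, 66, 88, 82, 53, 58]
Insert 82: [8, 66, 82, 88, 53, 58]
Insert 53: [8, 53, 66, 82, 88, 58]
Insert 58: [8, 53, 58, 66, 82, 88]

Sorted: [8, 53, 58, 66, 82, 88]


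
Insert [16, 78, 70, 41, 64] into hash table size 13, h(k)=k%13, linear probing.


Insert 16: h=3 -> slot 3
Insert 78: h=0 -> slot 0
Insert 70: h=5 -> slot 5
Insert 41: h=2 -> slot 2
Insert 64: h=12 -> slot 12

Table: [78, None, 41, 16, None, 70, None, None, None, None, None, None, 64]


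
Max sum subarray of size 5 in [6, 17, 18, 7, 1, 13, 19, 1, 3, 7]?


[0:5]: 49
[1:6]: 56
[2:7]: 58
[3:8]: 41
[4:9]: 37
[5:10]: 43

Max: 58 at [2:7]


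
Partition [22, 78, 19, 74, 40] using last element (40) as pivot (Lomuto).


Pivot: 40
  22 <= 40: advance i (no swap)
  19 <= 40: swap -> [22, 19, 78, 74, 40]
Place pivot at 2: [22, 19, 40, 74, 78]

Partitioned: [22, 19, 40, 74, 78]


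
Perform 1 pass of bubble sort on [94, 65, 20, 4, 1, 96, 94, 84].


Initial: [94, 65, 20, 4, 1, 96, 94, 84]
Pass 1: [65, 20, 4, 1, 94, 94, 84, 96] (6 swaps)

After 1 pass: [65, 20, 4, 1, 94, 94, 84, 96]


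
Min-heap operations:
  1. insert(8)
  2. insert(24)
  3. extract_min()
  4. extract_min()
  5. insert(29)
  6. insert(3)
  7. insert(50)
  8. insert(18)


insert(8) -> [8]
insert(24) -> [8, 24]
extract_min()->8, [24]
extract_min()->24, []
insert(29) -> [29]
insert(3) -> [3, 29]
insert(50) -> [3, 29, 50]
insert(18) -> [3, 18, 50, 29]

Final heap: [3, 18, 50, 29]


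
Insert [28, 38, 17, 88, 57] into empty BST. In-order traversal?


Insert 28: root
Insert 38: R from 28
Insert 17: L from 28
Insert 88: R from 28 -> R from 38
Insert 57: R from 28 -> R from 38 -> L from 88

In-order: [17, 28, 38, 57, 88]


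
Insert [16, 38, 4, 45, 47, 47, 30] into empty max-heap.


Insert 16: [16]
Insert 38: [38, 16]
Insert 4: [38, 16, 4]
Insert 45: [45, 38, 4, 16]
Insert 47: [47, 45, 4, 16, 38]
Insert 47: [47, 45, 47, 16, 38, 4]
Insert 30: [47, 45, 47, 16, 38, 4, 30]

Final heap: [47, 45, 47, 16, 38, 4, 30]


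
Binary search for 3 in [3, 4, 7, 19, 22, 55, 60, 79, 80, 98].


Step 1: lo=0, hi=9, mid=4, val=22
Step 2: lo=0, hi=3, mid=1, val=4
Step 3: lo=0, hi=0, mid=0, val=3

Found at index 0


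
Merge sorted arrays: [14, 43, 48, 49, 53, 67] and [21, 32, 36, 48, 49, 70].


Take 14 from A
Take 21 from B
Take 32 from B
Take 36 from B
Take 43 from A
Take 48 from A
Take 48 from B
Take 49 from A
Take 49 from B
Take 53 from A
Take 67 from A

Merged: [14, 21, 32, 36, 43, 48, 48, 49, 49, 53, 67, 70]


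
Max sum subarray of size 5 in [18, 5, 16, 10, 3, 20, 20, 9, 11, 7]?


[0:5]: 52
[1:6]: 54
[2:7]: 69
[3:8]: 62
[4:9]: 63
[5:10]: 67

Max: 69 at [2:7]


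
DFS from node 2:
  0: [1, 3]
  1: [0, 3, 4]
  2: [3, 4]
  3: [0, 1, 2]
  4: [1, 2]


Visit 2, push [4, 3]
Visit 3, push [1, 0]
Visit 0, push [1]
Visit 1, push [4]
Visit 4, push []

DFS order: [2, 3, 0, 1, 4]


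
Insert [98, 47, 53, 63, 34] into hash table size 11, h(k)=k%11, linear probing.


Insert 98: h=10 -> slot 10
Insert 47: h=3 -> slot 3
Insert 53: h=9 -> slot 9
Insert 63: h=8 -> slot 8
Insert 34: h=1 -> slot 1

Table: [None, 34, None, 47, None, None, None, None, 63, 53, 98]


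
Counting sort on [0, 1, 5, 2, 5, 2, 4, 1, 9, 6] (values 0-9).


Input: [0, 1, 5, 2, 5, 2, 4, 1, 9, 6]
Counts: [1, 2, 2, 0, 1, 2, 1, 0, 0, 1]

Sorted: [0, 1, 1, 2, 2, 4, 5, 5, 6, 9]


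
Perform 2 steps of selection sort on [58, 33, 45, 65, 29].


Initial: [58, 33, 45, 65, 29]
Step 1: min=29 at 4
  Swap: [29, 33, 45, 65, 58]
Step 2: min=33 at 1
  Swap: [29, 33, 45, 65, 58]

After 2 steps: [29, 33, 45, 65, 58]


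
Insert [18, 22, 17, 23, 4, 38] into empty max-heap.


Insert 18: [18]
Insert 22: [22, 18]
Insert 17: [22, 18, 17]
Insert 23: [23, 22, 17, 18]
Insert 4: [23, 22, 17, 18, 4]
Insert 38: [38, 22, 23, 18, 4, 17]

Final heap: [38, 22, 23, 18, 4, 17]


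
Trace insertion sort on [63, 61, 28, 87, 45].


Initial: [63, 61, 28, 87, 45]
Insert 61: [61, 63, 28, 87, 45]
Insert 28: [28, 61, 63, 87, 45]
Insert 87: [28, 61, 63, 87, 45]
Insert 45: [28, 45, 61, 63, 87]

Sorted: [28, 45, 61, 63, 87]


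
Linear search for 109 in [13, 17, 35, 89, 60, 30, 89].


i=0: 13!=109
i=1: 17!=109
i=2: 35!=109
i=3: 89!=109
i=4: 60!=109
i=5: 30!=109
i=6: 89!=109

Not found, 7 comps


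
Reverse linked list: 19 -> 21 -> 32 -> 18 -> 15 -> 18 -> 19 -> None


Step 1: curr=19, set curr.next=prev(None) | reversed so far: 19
Step 2: curr=21, set curr.next=prev(19) | reversed so far: 21 -> 19
Step 3: curr=32, set curr.next=prev(21) | reversed so far: 32 -> 21 -> 19
Step 4: curr=18, set curr.next=prev(32) | reversed so far: 18 -> 32 -> 21 -> 19
Step 5: curr=15, set curr.next=prev(18) | reversed so far: 15 -> 18 -> 32 -> 21 -> 19
Step 6: curr=18, set curr.next=prev(15) | reversed so far: 18 -> 15 -> 18 -> 32 -> 21 -> 19
Step 7: curr=19, set curr.next=prev(18) | reversed so far: 19 -> 18 -> 15 -> 18 -> 32 -> 21 -> 19

19 -> 18 -> 15 -> 18 -> 32 -> 21 -> 19 -> None


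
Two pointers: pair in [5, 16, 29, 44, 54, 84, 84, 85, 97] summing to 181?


lo=0(5)+hi=8(97)=102
lo=1(16)+hi=8(97)=113
lo=2(29)+hi=8(97)=126
lo=3(44)+hi=8(97)=141
lo=4(54)+hi=8(97)=151
lo=5(84)+hi=8(97)=181

Yes: 84+97=181


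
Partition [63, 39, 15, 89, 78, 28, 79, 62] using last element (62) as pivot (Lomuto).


Pivot: 62
  39 <= 62: swap -> [39, 63, 15, 89, 78, 28, 79, 62]
  15 <= 62: swap -> [39, 15, 63, 89, 78, 28, 79, 62]
  28 <= 62: swap -> [39, 15, 28, 89, 78, 63, 79, 62]
Place pivot at 3: [39, 15, 28, 62, 78, 63, 79, 89]

Partitioned: [39, 15, 28, 62, 78, 63, 79, 89]


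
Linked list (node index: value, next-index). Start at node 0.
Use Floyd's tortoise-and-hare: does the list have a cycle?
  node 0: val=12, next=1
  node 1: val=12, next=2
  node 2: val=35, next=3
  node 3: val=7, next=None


Floyd's tortoise (slow, +1) and hare (fast, +2):
  init: slow=0, fast=0
  step 1: slow=1, fast=2
  step 2: fast 2->3->None, no cycle

Cycle: no


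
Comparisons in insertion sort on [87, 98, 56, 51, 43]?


Algorithm: insertion sort
Input: [87, 98, 56, 51, 43]
Sorted: [43, 51, 56, 87, 98]

10


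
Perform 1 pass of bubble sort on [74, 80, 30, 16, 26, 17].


Initial: [74, 80, 30, 16, 26, 17]
Pass 1: [74, 30, 16, 26, 17, 80] (4 swaps)

After 1 pass: [74, 30, 16, 26, 17, 80]


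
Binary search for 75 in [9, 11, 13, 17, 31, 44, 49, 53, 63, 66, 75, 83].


Step 1: lo=0, hi=11, mid=5, val=44
Step 2: lo=6, hi=11, mid=8, val=63
Step 3: lo=9, hi=11, mid=10, val=75

Found at index 10


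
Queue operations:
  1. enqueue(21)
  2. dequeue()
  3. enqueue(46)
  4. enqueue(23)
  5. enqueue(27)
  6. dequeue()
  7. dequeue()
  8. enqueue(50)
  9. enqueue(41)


enqueue(21) -> [21]
dequeue()->21, []
enqueue(46) -> [46]
enqueue(23) -> [46, 23]
enqueue(27) -> [46, 23, 27]
dequeue()->46, [23, 27]
dequeue()->23, [27]
enqueue(50) -> [27, 50]
enqueue(41) -> [27, 50, 41]

Final queue: [27, 50, 41]


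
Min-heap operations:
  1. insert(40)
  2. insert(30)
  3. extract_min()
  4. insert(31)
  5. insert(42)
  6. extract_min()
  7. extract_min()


insert(40) -> [40]
insert(30) -> [30, 40]
extract_min()->30, [40]
insert(31) -> [31, 40]
insert(42) -> [31, 40, 42]
extract_min()->31, [40, 42]
extract_min()->40, [42]

Final heap: [42]


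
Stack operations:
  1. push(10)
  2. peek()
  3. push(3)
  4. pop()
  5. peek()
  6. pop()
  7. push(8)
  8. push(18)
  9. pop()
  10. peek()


push(10) -> [10]
peek()->10
push(3) -> [10, 3]
pop()->3, [10]
peek()->10
pop()->10, []
push(8) -> [8]
push(18) -> [8, 18]
pop()->18, [8]
peek()->8

Final stack: [8]


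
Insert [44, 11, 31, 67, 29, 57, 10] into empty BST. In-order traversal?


Insert 44: root
Insert 11: L from 44
Insert 31: L from 44 -> R from 11
Insert 67: R from 44
Insert 29: L from 44 -> R from 11 -> L from 31
Insert 57: R from 44 -> L from 67
Insert 10: L from 44 -> L from 11

In-order: [10, 11, 29, 31, 44, 57, 67]


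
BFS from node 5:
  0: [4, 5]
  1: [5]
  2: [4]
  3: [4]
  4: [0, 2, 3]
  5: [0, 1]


Visit 5, enqueue [0, 1]
Visit 0, enqueue [4]
Visit 1, enqueue []
Visit 4, enqueue [2, 3]
Visit 2, enqueue []
Visit 3, enqueue []

BFS order: [5, 0, 1, 4, 2, 3]


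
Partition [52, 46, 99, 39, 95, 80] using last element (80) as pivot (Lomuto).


Pivot: 80
  52 <= 80: advance i (no swap)
  46 <= 80: advance i (no swap)
  39 <= 80: swap -> [52, 46, 39, 99, 95, 80]
Place pivot at 3: [52, 46, 39, 80, 95, 99]

Partitioned: [52, 46, 39, 80, 95, 99]


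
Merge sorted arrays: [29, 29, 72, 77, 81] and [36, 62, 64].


Take 29 from A
Take 29 from A
Take 36 from B
Take 62 from B
Take 64 from B

Merged: [29, 29, 36, 62, 64, 72, 77, 81]


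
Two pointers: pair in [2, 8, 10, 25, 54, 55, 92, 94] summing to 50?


lo=0(2)+hi=7(94)=96
lo=0(2)+hi=6(92)=94
lo=0(2)+hi=5(55)=57
lo=0(2)+hi=4(54)=56
lo=0(2)+hi=3(25)=27
lo=1(8)+hi=3(25)=33
lo=2(10)+hi=3(25)=35

No pair found


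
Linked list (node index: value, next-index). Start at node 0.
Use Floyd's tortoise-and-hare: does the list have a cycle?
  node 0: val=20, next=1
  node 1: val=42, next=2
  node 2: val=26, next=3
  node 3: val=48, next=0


Floyd's tortoise (slow, +1) and hare (fast, +2):
  init: slow=0, fast=0
  step 1: slow=1, fast=2
  step 2: slow=2, fast=0
  step 3: slow=3, fast=2
  step 4: slow=0, fast=0
  slow == fast at node 0: cycle detected

Cycle: yes


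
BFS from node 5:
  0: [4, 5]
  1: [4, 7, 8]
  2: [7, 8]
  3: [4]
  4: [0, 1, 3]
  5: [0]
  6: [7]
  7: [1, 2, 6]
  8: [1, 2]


Visit 5, enqueue [0]
Visit 0, enqueue [4]
Visit 4, enqueue [1, 3]
Visit 1, enqueue [7, 8]
Visit 3, enqueue []
Visit 7, enqueue [2, 6]
Visit 8, enqueue []
Visit 2, enqueue []
Visit 6, enqueue []

BFS order: [5, 0, 4, 1, 3, 7, 8, 2, 6]


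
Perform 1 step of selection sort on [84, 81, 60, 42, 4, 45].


Initial: [84, 81, 60, 42, 4, 45]
Step 1: min=4 at 4
  Swap: [4, 81, 60, 42, 84, 45]

After 1 step: [4, 81, 60, 42, 84, 45]


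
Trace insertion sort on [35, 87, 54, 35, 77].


Initial: [35, 87, 54, 35, 77]
Insert 87: [35, 87, 54, 35, 77]
Insert 54: [35, 54, 87, 35, 77]
Insert 35: [35, 35, 54, 87, 77]
Insert 77: [35, 35, 54, 77, 87]

Sorted: [35, 35, 54, 77, 87]


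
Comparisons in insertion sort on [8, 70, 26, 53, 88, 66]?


Algorithm: insertion sort
Input: [8, 70, 26, 53, 88, 66]
Sorted: [8, 26, 53, 66, 70, 88]

9


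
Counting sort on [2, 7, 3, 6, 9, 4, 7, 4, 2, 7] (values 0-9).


Input: [2, 7, 3, 6, 9, 4, 7, 4, 2, 7]
Counts: [0, 0, 2, 1, 2, 0, 1, 3, 0, 1]

Sorted: [2, 2, 3, 4, 4, 6, 7, 7, 7, 9]


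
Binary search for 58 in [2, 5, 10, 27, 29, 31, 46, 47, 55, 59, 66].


Step 1: lo=0, hi=10, mid=5, val=31
Step 2: lo=6, hi=10, mid=8, val=55
Step 3: lo=9, hi=10, mid=9, val=59

Not found


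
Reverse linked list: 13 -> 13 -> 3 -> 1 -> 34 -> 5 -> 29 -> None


Step 1: curr=13, set curr.next=prev(None) | reversed so far: 13
Step 2: curr=13, set curr.next=prev(13) | reversed so far: 13 -> 13
Step 3: curr=3, set curr.next=prev(13) | reversed so far: 3 -> 13 -> 13
Step 4: curr=1, set curr.next=prev(3) | reversed so far: 1 -> 3 -> 13 -> 13
Step 5: curr=34, set curr.next=prev(1) | reversed so far: 34 -> 1 -> 3 -> 13 -> 13
Step 6: curr=5, set curr.next=prev(34) | reversed so far: 5 -> 34 -> 1 -> 3 -> 13 -> 13
Step 7: curr=29, set curr.next=prev(5) | reversed so far: 29 -> 5 -> 34 -> 1 -> 3 -> 13 -> 13

29 -> 5 -> 34 -> 1 -> 3 -> 13 -> 13 -> None


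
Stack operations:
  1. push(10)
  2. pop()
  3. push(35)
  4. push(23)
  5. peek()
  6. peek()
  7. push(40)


push(10) -> [10]
pop()->10, []
push(35) -> [35]
push(23) -> [35, 23]
peek()->23
peek()->23
push(40) -> [35, 23, 40]

Final stack: [35, 23, 40]


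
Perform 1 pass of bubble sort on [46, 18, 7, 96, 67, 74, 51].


Initial: [46, 18, 7, 96, 67, 74, 51]
Pass 1: [18, 7, 46, 67, 74, 51, 96] (5 swaps)

After 1 pass: [18, 7, 46, 67, 74, 51, 96]


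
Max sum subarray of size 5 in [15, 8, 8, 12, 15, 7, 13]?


[0:5]: 58
[1:6]: 50
[2:7]: 55

Max: 58 at [0:5]


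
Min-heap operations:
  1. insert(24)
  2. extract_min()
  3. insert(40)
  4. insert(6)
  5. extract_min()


insert(24) -> [24]
extract_min()->24, []
insert(40) -> [40]
insert(6) -> [6, 40]
extract_min()->6, [40]

Final heap: [40]


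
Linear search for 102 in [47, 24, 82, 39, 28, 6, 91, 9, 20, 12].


i=0: 47!=102
i=1: 24!=102
i=2: 82!=102
i=3: 39!=102
i=4: 28!=102
i=5: 6!=102
i=6: 91!=102
i=7: 9!=102
i=8: 20!=102
i=9: 12!=102

Not found, 10 comps


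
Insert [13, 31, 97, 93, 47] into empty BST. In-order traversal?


Insert 13: root
Insert 31: R from 13
Insert 97: R from 13 -> R from 31
Insert 93: R from 13 -> R from 31 -> L from 97
Insert 47: R from 13 -> R from 31 -> L from 97 -> L from 93

In-order: [13, 31, 47, 93, 97]
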